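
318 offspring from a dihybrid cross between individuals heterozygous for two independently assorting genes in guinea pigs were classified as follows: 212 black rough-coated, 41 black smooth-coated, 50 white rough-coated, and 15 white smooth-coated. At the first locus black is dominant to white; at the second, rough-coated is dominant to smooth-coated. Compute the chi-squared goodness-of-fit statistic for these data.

14.702

A dihybrid F₂ with independent assortment and complete dominance at both loci gives a 9:3:3:1 phenotypic ratio.
Total ratio parts = 16. Expected numbers out of 318:
  black rough-coated: 318 × 9/16 = 178.875
  black smooth-coated: 318 × 3/16 = 59.625
  white rough-coated: 318 × 3/16 = 59.625
  white smooth-coated: 318 × 1/16 = 19.875
χ² = Σ (O − E)² / E
  black rough-coated: (212 − 178.875)² / 178.875 = 6.1343
  black smooth-coated: (41 − 59.625)² / 59.625 = 5.8179
  white rough-coated: (50 − 59.625)² / 59.625 = 1.5537
  white smooth-coated: (15 − 19.875)² / 19.875 = 1.1958
χ² = 6.1343 + 5.8179 + 1.5537 + 1.1958 = 14.7017 ≈ 14.702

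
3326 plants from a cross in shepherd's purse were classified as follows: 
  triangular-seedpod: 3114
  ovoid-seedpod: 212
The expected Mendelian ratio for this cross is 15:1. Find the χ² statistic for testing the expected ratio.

The 15:1 ratio has 16 parts, so with N = 3326 the expected counts are:
  triangular-seedpod: 3326 × 15/16 = 3118.125
  ovoid-seedpod: 3326 × 1/16 = 207.875
χ² = Σ (O − E)² / E
  triangular-seedpod: (3114 − 3118.125)² / 3118.125 = 0.0055
  ovoid-seedpod: (212 − 207.875)² / 207.875 = 0.0819
χ² = 0.0055 + 0.0819 = 0.0874 ≈ 0.087

0.087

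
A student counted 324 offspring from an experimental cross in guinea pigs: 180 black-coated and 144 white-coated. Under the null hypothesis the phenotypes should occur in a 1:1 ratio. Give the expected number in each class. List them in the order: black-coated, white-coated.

162, 162

The 1:1 ratio has 2 parts, so with N = 324 the expected counts are:
  black-coated: 324 × 1/2 = 162
  white-coated: 324 × 1/2 = 162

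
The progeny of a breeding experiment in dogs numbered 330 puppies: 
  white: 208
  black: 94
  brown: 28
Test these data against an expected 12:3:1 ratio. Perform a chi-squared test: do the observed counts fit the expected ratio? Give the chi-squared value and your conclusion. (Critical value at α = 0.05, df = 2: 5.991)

Total ratio parts = 16. Expected numbers out of 330:
  white: 330 × 12/16 = 247.5
  black: 330 × 3/16 = 61.875
  brown: 330 × 1/16 = 20.625
χ² = Σ (O − E)² / E
  white: (208 − 247.5)² / 247.5 = 6.3040
  black: (94 − 61.875)² / 61.875 = 16.6790
  brown: (28 − 20.625)² / 20.625 = 2.6371
χ² = 6.3040 + 16.6790 + 2.6371 = 25.6201 ≈ 25.620
Degrees of freedom = 3 − 1 = 2; critical value at α = 0.05 is 5.991.
Since 25.620 > 5.991, we reject the null hypothesis — the data do not fit the 12:3:1 ratio.

25.620; not consistent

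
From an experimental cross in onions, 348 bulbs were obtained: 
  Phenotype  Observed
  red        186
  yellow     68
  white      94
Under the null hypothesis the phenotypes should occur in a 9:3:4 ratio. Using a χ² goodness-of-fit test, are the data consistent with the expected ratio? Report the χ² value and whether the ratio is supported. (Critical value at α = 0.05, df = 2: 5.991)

The 9:3:4 ratio has 16 parts, so with N = 348 the expected counts are:
  red: 348 × 9/16 = 195.75
  yellow: 348 × 3/16 = 65.25
  white: 348 × 4/16 = 87
χ² = Σ (O − E)² / E
  red: (186 − 195.75)² / 195.75 = 0.4856
  yellow: (68 − 65.25)² / 65.25 = 0.1159
  white: (94 − 87)² / 87 = 0.5632
χ² = 0.4856 + 0.1159 + 0.5632 = 1.1647 ≈ 1.165
Degrees of freedom = 3 − 1 = 2; critical value at α = 0.05 is 5.991.
Since 1.165 < 5.991, we fail to reject the null hypothesis — the data are consistent with the 9:3:4 ratio.

1.165; consistent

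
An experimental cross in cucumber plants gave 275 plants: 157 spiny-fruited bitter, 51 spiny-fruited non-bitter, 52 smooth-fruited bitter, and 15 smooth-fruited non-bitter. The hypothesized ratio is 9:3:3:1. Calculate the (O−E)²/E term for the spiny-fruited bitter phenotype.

Total ratio parts = 16. Expected numbers out of 275:
  spiny-fruited bitter: 275 × 9/16 = 154.6875
  spiny-fruited non-bitter: 275 × 3/16 = 51.5625
  smooth-fruited bitter: 275 × 3/16 = 51.5625
  smooth-fruited non-bitter: 275 × 1/16 = 17.1875
Contribution of spiny-fruited bitter: (157 − 154.6875)² / 154.6875 = 0.0346

0.035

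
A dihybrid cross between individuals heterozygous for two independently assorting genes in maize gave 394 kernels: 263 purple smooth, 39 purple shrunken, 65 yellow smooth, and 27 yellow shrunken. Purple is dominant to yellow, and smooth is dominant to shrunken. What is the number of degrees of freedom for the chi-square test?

3

A dihybrid F₂ with independent assortment and complete dominance at both loci gives a 9:3:3:1 phenotypic ratio.
A goodness-of-fit test with 4 phenotype classes has df = 4 − 1 = 3.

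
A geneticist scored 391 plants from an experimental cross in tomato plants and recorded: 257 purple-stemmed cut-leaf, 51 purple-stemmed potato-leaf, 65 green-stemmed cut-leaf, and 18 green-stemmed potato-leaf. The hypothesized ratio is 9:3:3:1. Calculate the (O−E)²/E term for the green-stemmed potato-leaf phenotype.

1.696

Under the 9:3:3:1 hypothesis (Σ ratio = 16, N = 391):
  purple-stemmed cut-leaf: 391 × 9/16 = 219.9375
  purple-stemmed potato-leaf: 391 × 3/16 = 73.3125
  green-stemmed cut-leaf: 391 × 3/16 = 73.3125
  green-stemmed potato-leaf: 391 × 1/16 = 24.4375
Contribution of green-stemmed potato-leaf: (18 − 24.4375)² / 24.4375 = 1.6958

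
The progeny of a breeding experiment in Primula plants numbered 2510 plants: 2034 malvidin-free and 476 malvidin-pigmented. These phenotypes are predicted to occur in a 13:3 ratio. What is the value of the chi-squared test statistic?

0.076

The 13:3 ratio has 16 parts, so with N = 2510 the expected counts are:
  malvidin-free: 2510 × 13/16 = 2039.375
  malvidin-pigmented: 2510 × 3/16 = 470.625
χ² = Σ (O − E)² / E
  malvidin-free: (2034 − 2039.375)² / 2039.375 = 0.0142
  malvidin-pigmented: (476 − 470.625)² / 470.625 = 0.0614
χ² = 0.0142 + 0.0614 = 0.0756 ≈ 0.076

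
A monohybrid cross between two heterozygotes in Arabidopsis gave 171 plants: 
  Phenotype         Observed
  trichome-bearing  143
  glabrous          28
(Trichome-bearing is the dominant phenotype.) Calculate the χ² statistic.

For a monohybrid cross between heterozygotes with complete dominance, the expected phenotypic ratio is 3:1.
The 3:1 ratio has 4 parts, so with N = 171 the expected counts are:
  trichome-bearing: 171 × 3/4 = 128.25
  glabrous: 171 × 1/4 = 42.75
χ² = Σ (O − E)² / E
  trichome-bearing: (143 − 128.25)² / 128.25 = 1.6964
  glabrous: (28 − 42.75)² / 42.75 = 5.0892
χ² = 1.6964 + 5.0892 = 6.7856 ≈ 6.786

6.786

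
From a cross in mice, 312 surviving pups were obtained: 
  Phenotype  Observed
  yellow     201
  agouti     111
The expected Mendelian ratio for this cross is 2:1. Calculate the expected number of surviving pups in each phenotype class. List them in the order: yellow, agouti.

208, 104

Under the 2:1 hypothesis (Σ ratio = 3, N = 312):
  yellow: 312 × 2/3 = 208
  agouti: 312 × 1/3 = 104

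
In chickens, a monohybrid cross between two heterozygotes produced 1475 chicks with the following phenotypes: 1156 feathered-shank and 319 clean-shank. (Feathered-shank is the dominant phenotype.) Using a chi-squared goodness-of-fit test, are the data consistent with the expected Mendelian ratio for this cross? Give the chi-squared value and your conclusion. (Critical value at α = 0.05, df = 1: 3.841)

For a monohybrid cross between heterozygotes with complete dominance, the expected phenotypic ratio is 3:1.
Expected counts for N = 1475 under a 3:1 ratio (total parts = 4):
  feathered-shank: 1475 × 3/4 = 1106.25
  clean-shank: 1475 × 1/4 = 368.75
χ² = Σ (O − E)² / E
  feathered-shank: (1156 − 1106.25)² / 1106.25 = 2.2373
  clean-shank: (319 − 368.75)² / 368.75 = 6.7120
χ² = 2.2373 + 6.7120 = 8.9493 ≈ 8.949
Degrees of freedom = 2 − 1 = 1; critical value at α = 0.05 is 3.841.
Since 8.949 > 3.841, we reject the null hypothesis — the data do not fit the 3:1 ratio.

8.949; not consistent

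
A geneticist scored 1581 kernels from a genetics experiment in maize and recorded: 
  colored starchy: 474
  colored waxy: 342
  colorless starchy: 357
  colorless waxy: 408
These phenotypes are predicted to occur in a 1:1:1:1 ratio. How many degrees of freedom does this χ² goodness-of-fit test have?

3

A goodness-of-fit test with 4 phenotype classes has df = 4 − 1 = 3.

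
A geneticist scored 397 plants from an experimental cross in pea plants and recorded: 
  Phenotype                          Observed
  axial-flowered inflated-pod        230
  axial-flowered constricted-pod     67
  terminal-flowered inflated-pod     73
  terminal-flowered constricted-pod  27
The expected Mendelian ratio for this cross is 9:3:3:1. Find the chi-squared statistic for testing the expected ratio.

1.164

Expected counts for N = 397 under a 9:3:3:1 ratio (total parts = 16):
  axial-flowered inflated-pod: 397 × 9/16 = 223.3125
  axial-flowered constricted-pod: 397 × 3/16 = 74.4375
  terminal-flowered inflated-pod: 397 × 3/16 = 74.4375
  terminal-flowered constricted-pod: 397 × 1/16 = 24.8125
χ² = Σ (O − E)² / E
  axial-flowered inflated-pod: (230 − 223.3125)² / 223.3125 = 0.2003
  axial-flowered constricted-pod: (67 − 74.4375)² / 74.4375 = 0.7431
  terminal-flowered inflated-pod: (73 − 74.4375)² / 74.4375 = 0.0278
  terminal-flowered constricted-pod: (27 − 24.8125)² / 24.8125 = 0.1929
χ² = 0.2003 + 0.7431 + 0.0278 + 0.1929 = 1.1641 ≈ 1.164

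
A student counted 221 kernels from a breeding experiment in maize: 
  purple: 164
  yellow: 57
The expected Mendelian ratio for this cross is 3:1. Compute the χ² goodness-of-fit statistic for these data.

0.074

Expected counts for N = 221 under a 3:1 ratio (total parts = 4):
  purple: 221 × 3/4 = 165.75
  yellow: 221 × 1/4 = 55.25
χ² = Σ (O − E)² / E
  purple: (164 − 165.75)² / 165.75 = 0.0185
  yellow: (57 − 55.25)² / 55.25 = 0.0554
χ² = 0.0185 + 0.0554 = 0.0739 ≈ 0.074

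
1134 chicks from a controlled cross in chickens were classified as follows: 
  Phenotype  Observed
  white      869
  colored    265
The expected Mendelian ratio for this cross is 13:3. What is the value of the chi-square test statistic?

15.879

Under the 13:3 hypothesis (Σ ratio = 16, N = 1134):
  white: 1134 × 13/16 = 921.375
  colored: 1134 × 3/16 = 212.625
χ² = Σ (O − E)² / E
  white: (869 − 921.375)² / 921.375 = 2.9772
  colored: (265 − 212.625)² / 212.625 = 12.9013
χ² = 2.9772 + 12.9013 = 15.8785 ≈ 15.879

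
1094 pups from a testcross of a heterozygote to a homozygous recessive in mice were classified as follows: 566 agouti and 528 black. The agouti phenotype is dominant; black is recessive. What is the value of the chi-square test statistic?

A testcross of a heterozygote (Aa × aa) gives a 1:1 phenotypic ratio.
Expected counts for N = 1094 under a 1:1 ratio (total parts = 2):
  agouti: 1094 × 1/2 = 547
  black: 1094 × 1/2 = 547
χ² = Σ (O − E)² / E
  agouti: (566 − 547)² / 547 = 0.6600
  black: (528 − 547)² / 547 = 0.6600
χ² = 0.6600 + 0.6600 = 1.320

1.320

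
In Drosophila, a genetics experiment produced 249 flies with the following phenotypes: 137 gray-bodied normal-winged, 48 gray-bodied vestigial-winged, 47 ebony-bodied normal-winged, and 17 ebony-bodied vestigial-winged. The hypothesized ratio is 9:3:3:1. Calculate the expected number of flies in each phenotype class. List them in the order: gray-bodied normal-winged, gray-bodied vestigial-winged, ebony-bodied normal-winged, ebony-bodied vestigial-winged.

Expected counts for N = 249 under a 9:3:3:1 ratio (total parts = 16):
  gray-bodied normal-winged: 249 × 9/16 = 140.0625
  gray-bodied vestigial-winged: 249 × 3/16 = 46.6875
  ebony-bodied normal-winged: 249 × 3/16 = 46.6875
  ebony-bodied vestigial-winged: 249 × 1/16 = 15.5625

140.0625, 46.6875, 46.6875, 15.5625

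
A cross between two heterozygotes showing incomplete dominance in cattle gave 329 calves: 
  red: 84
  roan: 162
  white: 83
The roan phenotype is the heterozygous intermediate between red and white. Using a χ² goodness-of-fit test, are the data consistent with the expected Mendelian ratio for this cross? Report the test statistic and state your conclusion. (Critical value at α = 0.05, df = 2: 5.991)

With incomplete dominance, a heterozygote × heterozygote cross gives a 1:2:1 phenotypic ratio.
Expected counts for N = 329 under a 1:2:1 ratio (total parts = 4):
  red: 329 × 1/4 = 82.25
  roan: 329 × 2/4 = 164.5
  white: 329 × 1/4 = 82.25
χ² = Σ (O − E)² / E
  red: (84 − 82.25)² / 82.25 = 0.0372
  roan: (162 − 164.5)² / 164.5 = 0.0380
  white: (83 − 82.25)² / 82.25 = 0.0068
χ² = 0.0372 + 0.0380 + 0.0068 = 0.082
Degrees of freedom = 3 − 1 = 2; critical value at α = 0.05 is 5.991.
Since 0.082 < 5.991, we fail to reject the null hypothesis — the data are consistent with the 1:2:1 ratio.

0.082; consistent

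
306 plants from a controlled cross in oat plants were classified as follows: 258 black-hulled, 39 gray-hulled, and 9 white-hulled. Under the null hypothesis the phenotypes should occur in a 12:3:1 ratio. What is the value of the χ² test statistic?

14.784

Total ratio parts = 16. Expected numbers out of 306:
  black-hulled: 306 × 12/16 = 229.5
  gray-hulled: 306 × 3/16 = 57.375
  white-hulled: 306 × 1/16 = 19.125
χ² = Σ (O − E)² / E
  black-hulled: (258 − 229.5)² / 229.5 = 3.5392
  gray-hulled: (39 − 57.375)² / 57.375 = 5.8848
  white-hulled: (9 − 19.125)² / 19.125 = 5.3603
χ² = 3.5392 + 5.8848 + 5.3603 = 14.7843 ≈ 14.784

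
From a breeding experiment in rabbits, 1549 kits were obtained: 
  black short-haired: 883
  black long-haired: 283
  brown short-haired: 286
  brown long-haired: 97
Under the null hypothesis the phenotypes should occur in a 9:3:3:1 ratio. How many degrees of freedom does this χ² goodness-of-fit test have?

3

A goodness-of-fit test with 4 phenotype classes has df = 4 − 1 = 3.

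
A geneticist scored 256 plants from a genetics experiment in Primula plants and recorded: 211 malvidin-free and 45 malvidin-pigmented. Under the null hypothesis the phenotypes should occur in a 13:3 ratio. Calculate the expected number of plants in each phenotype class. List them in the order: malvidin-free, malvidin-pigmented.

208, 48

Under the 13:3 hypothesis (Σ ratio = 16, N = 256):
  malvidin-free: 256 × 13/16 = 208
  malvidin-pigmented: 256 × 3/16 = 48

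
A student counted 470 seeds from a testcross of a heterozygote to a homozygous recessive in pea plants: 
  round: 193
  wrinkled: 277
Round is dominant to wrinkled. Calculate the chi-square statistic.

A testcross of a heterozygote (Aa × aa) gives a 1:1 phenotypic ratio.
Expected counts for N = 470 under a 1:1 ratio (total parts = 2):
  round: 470 × 1/2 = 235
  wrinkled: 470 × 1/2 = 235
χ² = Σ (O − E)² / E
  round: (193 − 235)² / 235 = 7.5064
  wrinkled: (277 − 235)² / 235 = 7.5064
χ² = 7.5064 + 7.5064 = 15.0128 ≈ 15.013

15.013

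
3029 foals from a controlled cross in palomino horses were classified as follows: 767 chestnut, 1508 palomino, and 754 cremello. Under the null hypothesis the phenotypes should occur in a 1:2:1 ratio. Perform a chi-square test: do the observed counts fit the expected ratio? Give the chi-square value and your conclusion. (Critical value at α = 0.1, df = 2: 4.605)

0.167; consistent

Total ratio parts = 4. Expected numbers out of 3029:
  chestnut: 3029 × 1/4 = 757.25
  palomino: 3029 × 2/4 = 1514.5
  cremello: 3029 × 1/4 = 757.25
χ² = Σ (O − E)² / E
  chestnut: (767 − 757.25)² / 757.25 = 0.1255
  palomino: (1508 − 1514.5)² / 1514.5 = 0.0279
  cremello: (754 − 757.25)² / 757.25 = 0.0139
χ² = 0.1255 + 0.0279 + 0.0139 = 0.1673 ≈ 0.167
Degrees of freedom = 3 − 1 = 2; critical value at α = 0.1 is 4.605.
Since 0.167 < 4.605, we fail to reject the null hypothesis — the data are consistent with the 1:2:1 ratio.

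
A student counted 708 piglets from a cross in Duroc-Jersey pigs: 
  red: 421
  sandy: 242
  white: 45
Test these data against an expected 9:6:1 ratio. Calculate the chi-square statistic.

3.392

Total ratio parts = 16. Expected numbers out of 708:
  red: 708 × 9/16 = 398.25
  sandy: 708 × 6/16 = 265.5
  white: 708 × 1/16 = 44.25
χ² = Σ (O − E)² / E
  red: (421 − 398.25)² / 398.25 = 1.2996
  sandy: (242 − 265.5)² / 265.5 = 2.0800
  white: (45 − 44.25)² / 44.25 = 0.0127
χ² = 1.2996 + 2.0800 + 0.0127 = 3.3923 ≈ 3.392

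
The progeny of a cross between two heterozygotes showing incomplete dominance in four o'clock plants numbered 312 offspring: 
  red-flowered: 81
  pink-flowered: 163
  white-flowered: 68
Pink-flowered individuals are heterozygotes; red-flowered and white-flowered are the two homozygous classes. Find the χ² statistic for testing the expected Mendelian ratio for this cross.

With incomplete dominance, a heterozygote × heterozygote cross gives a 1:2:1 phenotypic ratio.
Total ratio parts = 4. Expected numbers out of 312:
  red-flowered: 312 × 1/4 = 78
  pink-flowered: 312 × 2/4 = 156
  white-flowered: 312 × 1/4 = 78
χ² = Σ (O − E)² / E
  red-flowered: (81 − 78)² / 78 = 0.1154
  pink-flowered: (163 − 156)² / 156 = 0.3141
  white-flowered: (68 − 78)² / 78 = 1.2821
χ² = 0.1154 + 0.3141 + 1.2821 = 1.7116 ≈ 1.712

1.712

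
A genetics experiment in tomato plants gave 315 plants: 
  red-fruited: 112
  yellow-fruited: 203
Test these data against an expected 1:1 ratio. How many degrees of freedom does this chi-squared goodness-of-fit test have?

A goodness-of-fit test with 2 phenotype classes has df = 2 − 1 = 1.

1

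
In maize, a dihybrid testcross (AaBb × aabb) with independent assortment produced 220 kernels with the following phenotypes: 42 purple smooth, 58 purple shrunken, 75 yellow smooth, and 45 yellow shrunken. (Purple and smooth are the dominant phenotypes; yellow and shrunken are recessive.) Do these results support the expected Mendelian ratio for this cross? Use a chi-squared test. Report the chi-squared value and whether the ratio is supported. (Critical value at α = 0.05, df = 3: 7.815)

A dihybrid testcross with independent assortment gives a 1:1:1:1 ratio.
Under the 1:1:1:1 hypothesis (Σ ratio = 4, N = 220):
  purple smooth: 220 × 1/4 = 55
  purple shrunken: 220 × 1/4 = 55
  yellow smooth: 220 × 1/4 = 55
  yellow shrunken: 220 × 1/4 = 55
χ² = Σ (O − E)² / E
  purple smooth: (42 − 55)² / 55 = 3.0727
  purple shrunken: (58 − 55)² / 55 = 0.1636
  yellow smooth: (75 − 55)² / 55 = 7.2727
  yellow shrunken: (45 − 55)² / 55 = 1.8182
χ² = 3.0727 + 0.1636 + 7.2727 + 1.8182 = 12.3272 ≈ 12.327
Degrees of freedom = 4 − 1 = 3; critical value at α = 0.05 is 7.815.
Since 12.327 > 7.815, we reject the null hypothesis — the data do not fit the 1:1:1:1 ratio.

12.327; not consistent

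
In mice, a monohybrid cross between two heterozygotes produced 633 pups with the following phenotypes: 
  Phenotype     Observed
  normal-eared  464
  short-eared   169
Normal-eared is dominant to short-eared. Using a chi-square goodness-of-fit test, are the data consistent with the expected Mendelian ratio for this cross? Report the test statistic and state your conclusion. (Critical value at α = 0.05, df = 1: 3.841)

For a monohybrid cross between heterozygotes with complete dominance, the expected phenotypic ratio is 3:1.
Expected counts for N = 633 under a 3:1 ratio (total parts = 4):
  normal-eared: 633 × 3/4 = 474.75
  short-eared: 633 × 1/4 = 158.25
χ² = Σ (O − E)² / E
  normal-eared: (464 − 474.75)² / 474.75 = 0.2434
  short-eared: (169 − 158.25)² / 158.25 = 0.7303
χ² = 0.2434 + 0.7303 = 0.9737 ≈ 0.974
Degrees of freedom = 2 − 1 = 1; critical value at α = 0.05 is 3.841.
Since 0.974 < 3.841, we fail to reject the null hypothesis — the data are consistent with the 3:1 ratio.

0.974; consistent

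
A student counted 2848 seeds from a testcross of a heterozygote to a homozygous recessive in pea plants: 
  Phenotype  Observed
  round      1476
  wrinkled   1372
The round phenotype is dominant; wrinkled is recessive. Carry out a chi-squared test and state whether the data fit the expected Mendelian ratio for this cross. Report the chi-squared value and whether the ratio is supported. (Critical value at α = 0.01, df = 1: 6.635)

3.798; consistent

A testcross of a heterozygote (Aa × aa) gives a 1:1 phenotypic ratio.
The 1:1 ratio has 2 parts, so with N = 2848 the expected counts are:
  round: 2848 × 1/2 = 1424
  wrinkled: 2848 × 1/2 = 1424
χ² = Σ (O − E)² / E
  round: (1476 − 1424)² / 1424 = 1.8989
  wrinkled: (1372 − 1424)² / 1424 = 1.8989
χ² = 1.8989 + 1.8989 = 3.7978 ≈ 3.798
Degrees of freedom = 2 − 1 = 1; critical value at α = 0.01 is 6.635.
Since 3.798 < 6.635, we fail to reject the null hypothesis — the data are consistent with the 1:1 ratio.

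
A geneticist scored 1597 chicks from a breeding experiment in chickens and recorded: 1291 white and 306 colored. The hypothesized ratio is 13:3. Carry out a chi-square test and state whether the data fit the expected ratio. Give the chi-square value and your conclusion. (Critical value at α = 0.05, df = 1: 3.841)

0.177; consistent

The 13:3 ratio has 16 parts, so with N = 1597 the expected counts are:
  white: 1597 × 13/16 = 1297.5625
  colored: 1597 × 3/16 = 299.4375
χ² = Σ (O − E)² / E
  white: (1291 − 1297.5625)² / 1297.5625 = 0.0332
  colored: (306 − 299.4375)² / 299.4375 = 0.1438
χ² = 0.0332 + 0.1438 = 0.177
Degrees of freedom = 2 − 1 = 1; critical value at α = 0.05 is 3.841.
Since 0.177 < 3.841, we fail to reject the null hypothesis — the data are consistent with the 13:3 ratio.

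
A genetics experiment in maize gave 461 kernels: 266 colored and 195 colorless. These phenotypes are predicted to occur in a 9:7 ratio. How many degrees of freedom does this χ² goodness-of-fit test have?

A goodness-of-fit test with 2 phenotype classes has df = 2 − 1 = 1.

1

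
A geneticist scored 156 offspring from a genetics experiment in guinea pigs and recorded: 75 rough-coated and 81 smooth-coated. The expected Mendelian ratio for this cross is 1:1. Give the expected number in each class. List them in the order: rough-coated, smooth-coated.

Expected counts for N = 156 under a 1:1 ratio (total parts = 2):
  rough-coated: 156 × 1/2 = 78
  smooth-coated: 156 × 1/2 = 78

78, 78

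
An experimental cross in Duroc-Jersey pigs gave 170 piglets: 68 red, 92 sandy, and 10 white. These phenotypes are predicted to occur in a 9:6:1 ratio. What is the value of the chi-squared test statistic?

Total ratio parts = 16. Expected numbers out of 170:
  red: 170 × 9/16 = 95.625
  sandy: 170 × 6/16 = 63.75
  white: 170 × 1/16 = 10.625
χ² = Σ (O − E)² / E
  red: (68 − 95.625)² / 95.625 = 7.9806
  sandy: (92 − 63.75)² / 63.75 = 12.5186
  white: (10 − 10.625)² / 10.625 = 0.0368
χ² = 7.9806 + 12.5186 + 0.0368 = 20.536

20.536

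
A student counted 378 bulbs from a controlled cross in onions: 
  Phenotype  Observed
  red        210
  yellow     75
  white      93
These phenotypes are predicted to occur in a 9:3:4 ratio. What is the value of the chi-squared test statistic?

Under the 9:3:4 hypothesis (Σ ratio = 16, N = 378):
  red: 378 × 9/16 = 212.625
  yellow: 378 × 3/16 = 70.875
  white: 378 × 4/16 = 94.5
χ² = Σ (O − E)² / E
  red: (210 − 212.625)² / 212.625 = 0.0324
  yellow: (75 − 70.875)² / 70.875 = 0.2401
  white: (93 − 94.5)² / 94.5 = 0.0238
χ² = 0.0324 + 0.2401 + 0.0238 = 0.2963 ≈ 0.296

0.296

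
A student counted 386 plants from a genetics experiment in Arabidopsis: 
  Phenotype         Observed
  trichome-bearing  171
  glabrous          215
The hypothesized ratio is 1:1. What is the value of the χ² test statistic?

Total ratio parts = 2. Expected numbers out of 386:
  trichome-bearing: 386 × 1/2 = 193
  glabrous: 386 × 1/2 = 193
χ² = Σ (O − E)² / E
  trichome-bearing: (171 − 193)² / 193 = 2.5078
  glabrous: (215 − 193)² / 193 = 2.5078
χ² = 2.5078 + 2.5078 = 5.0156 ≈ 5.016

5.016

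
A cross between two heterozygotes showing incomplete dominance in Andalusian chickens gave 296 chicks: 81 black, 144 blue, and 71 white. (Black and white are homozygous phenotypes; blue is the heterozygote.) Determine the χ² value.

0.892

With incomplete dominance, a heterozygote × heterozygote cross gives a 1:2:1 phenotypic ratio.
Total ratio parts = 4. Expected numbers out of 296:
  black: 296 × 1/4 = 74
  blue: 296 × 2/4 = 148
  white: 296 × 1/4 = 74
χ² = Σ (O − E)² / E
  black: (81 − 74)² / 74 = 0.6622
  blue: (144 − 148)² / 148 = 0.1081
  white: (71 − 74)² / 74 = 0.1216
χ² = 0.6622 + 0.1081 + 0.1216 = 0.8919 ≈ 0.892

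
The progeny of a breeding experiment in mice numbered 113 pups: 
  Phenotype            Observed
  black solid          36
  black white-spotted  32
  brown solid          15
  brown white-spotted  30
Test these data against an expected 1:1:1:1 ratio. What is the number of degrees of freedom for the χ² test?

3

A goodness-of-fit test with 4 phenotype classes has df = 4 − 1 = 3.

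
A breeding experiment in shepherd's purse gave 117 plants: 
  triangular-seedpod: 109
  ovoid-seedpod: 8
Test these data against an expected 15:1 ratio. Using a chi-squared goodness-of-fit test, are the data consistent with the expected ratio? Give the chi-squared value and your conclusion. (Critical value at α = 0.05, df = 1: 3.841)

Total ratio parts = 16. Expected numbers out of 117:
  triangular-seedpod: 117 × 15/16 = 109.6875
  ovoid-seedpod: 117 × 1/16 = 7.3125
χ² = Σ (O − E)² / E
  triangular-seedpod: (109 − 109.6875)² / 109.6875 = 0.0043
  ovoid-seedpod: (8 − 7.3125)² / 7.3125 = 0.0646
χ² = 0.0043 + 0.0646 = 0.0689 ≈ 0.069
Degrees of freedom = 2 − 1 = 1; critical value at α = 0.05 is 3.841.
Since 0.069 < 3.841, we fail to reject the null hypothesis — the data are consistent with the 15:1 ratio.

0.069; consistent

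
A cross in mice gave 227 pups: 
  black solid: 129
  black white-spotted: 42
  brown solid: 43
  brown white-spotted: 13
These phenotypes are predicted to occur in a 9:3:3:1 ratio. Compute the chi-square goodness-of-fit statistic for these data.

0.125

Under the 9:3:3:1 hypothesis (Σ ratio = 16, N = 227):
  black solid: 227 × 9/16 = 127.6875
  black white-spotted: 227 × 3/16 = 42.5625
  brown solid: 227 × 3/16 = 42.5625
  brown white-spotted: 227 × 1/16 = 14.1875
χ² = Σ (O − E)² / E
  black solid: (129 − 127.6875)² / 127.6875 = 0.0135
  black white-spotted: (42 − 42.5625)² / 42.5625 = 0.0074
  brown solid: (43 − 42.5625)² / 42.5625 = 0.0045
  brown white-spotted: (13 − 14.1875)² / 14.1875 = 0.0994
χ² = 0.0135 + 0.0074 + 0.0045 + 0.0994 = 0.1248 ≈ 0.125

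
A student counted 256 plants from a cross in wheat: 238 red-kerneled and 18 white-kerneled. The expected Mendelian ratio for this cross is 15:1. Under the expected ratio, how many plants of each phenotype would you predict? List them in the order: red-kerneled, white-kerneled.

240, 16

Expected counts for N = 256 under a 15:1 ratio (total parts = 16):
  red-kerneled: 256 × 15/16 = 240
  white-kerneled: 256 × 1/16 = 16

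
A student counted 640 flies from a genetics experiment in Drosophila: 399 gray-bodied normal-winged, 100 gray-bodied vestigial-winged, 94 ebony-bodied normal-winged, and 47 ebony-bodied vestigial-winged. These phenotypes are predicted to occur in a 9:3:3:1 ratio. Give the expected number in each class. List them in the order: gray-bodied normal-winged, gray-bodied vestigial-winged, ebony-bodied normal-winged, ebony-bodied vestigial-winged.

Under the 9:3:3:1 hypothesis (Σ ratio = 16, N = 640):
  gray-bodied normal-winged: 640 × 9/16 = 360
  gray-bodied vestigial-winged: 640 × 3/16 = 120
  ebony-bodied normal-winged: 640 × 3/16 = 120
  ebony-bodied vestigial-winged: 640 × 1/16 = 40

360, 120, 120, 40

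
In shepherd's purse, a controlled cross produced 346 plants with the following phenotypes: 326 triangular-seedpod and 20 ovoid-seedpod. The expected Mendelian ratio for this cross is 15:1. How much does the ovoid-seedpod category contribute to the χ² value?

The 15:1 ratio has 16 parts, so with N = 346 the expected counts are:
  triangular-seedpod: 346 × 15/16 = 324.375
  ovoid-seedpod: 346 × 1/16 = 21.625
Contribution of ovoid-seedpod: (20 − 21.625)² / 21.625 = 0.1221

0.122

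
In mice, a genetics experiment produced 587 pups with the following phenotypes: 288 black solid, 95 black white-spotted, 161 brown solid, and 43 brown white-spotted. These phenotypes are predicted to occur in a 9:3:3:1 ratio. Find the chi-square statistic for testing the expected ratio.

32.112

Expected counts for N = 587 under a 9:3:3:1 ratio (total parts = 16):
  black solid: 587 × 9/16 = 330.1875
  black white-spotted: 587 × 3/16 = 110.0625
  brown solid: 587 × 3/16 = 110.0625
  brown white-spotted: 587 × 1/16 = 36.6875
χ² = Σ (O − E)² / E
  black solid: (288 − 330.1875)² / 330.1875 = 5.3902
  black white-spotted: (95 − 110.0625)² / 110.0625 = 2.0614
  brown solid: (161 − 110.0625)² / 110.0625 = 23.5741
  brown white-spotted: (43 − 36.6875)² / 36.6875 = 1.0861
χ² = 5.3902 + 2.0614 + 23.5741 + 1.0861 = 32.1118 ≈ 32.112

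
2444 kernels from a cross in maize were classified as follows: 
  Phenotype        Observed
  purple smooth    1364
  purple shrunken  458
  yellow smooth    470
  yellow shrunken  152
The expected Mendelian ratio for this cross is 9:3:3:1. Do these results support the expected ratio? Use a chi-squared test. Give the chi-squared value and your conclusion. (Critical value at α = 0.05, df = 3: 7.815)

Expected counts for N = 2444 under a 9:3:3:1 ratio (total parts = 16):
  purple smooth: 2444 × 9/16 = 1374.75
  purple shrunken: 2444 × 3/16 = 458.25
  yellow smooth: 2444 × 3/16 = 458.25
  yellow shrunken: 2444 × 1/16 = 152.75
χ² = Σ (O − E)² / E
  purple smooth: (1364 − 1374.75)² / 1374.75 = 0.0841
  purple shrunken: (458 − 458.25)² / 458.25 = 0.0001
  yellow smooth: (470 − 458.25)² / 458.25 = 0.3013
  yellow shrunken: (152 − 152.75)² / 152.75 = 0.0037
χ² = 0.0841 + 0.0001 + 0.3013 + 0.0037 = 0.3892 ≈ 0.389
Degrees of freedom = 4 − 1 = 3; critical value at α = 0.05 is 7.815.
Since 0.389 < 7.815, we fail to reject the null hypothesis — the data are consistent with the 9:3:3:1 ratio.

0.389; consistent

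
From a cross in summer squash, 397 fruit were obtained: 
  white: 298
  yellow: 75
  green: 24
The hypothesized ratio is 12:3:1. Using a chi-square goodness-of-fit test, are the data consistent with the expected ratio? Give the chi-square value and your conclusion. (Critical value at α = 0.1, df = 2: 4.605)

Expected counts for N = 397 under a 12:3:1 ratio (total parts = 16):
  white: 397 × 12/16 = 297.75
  yellow: 397 × 3/16 = 74.4375
  green: 397 × 1/16 = 24.8125
χ² = Σ (O − E)² / E
  white: (298 − 297.75)² / 297.75 = 0.0002
  yellow: (75 − 74.4375)² / 74.4375 = 0.0043
  green: (24 − 24.8125)² / 24.8125 = 0.0266
χ² = 0.0002 + 0.0043 + 0.0266 = 0.0311 ≈ 0.031
Degrees of freedom = 3 − 1 = 2; critical value at α = 0.1 is 4.605.
Since 0.031 < 4.605, we fail to reject the null hypothesis — the data are consistent with the 12:3:1 ratio.

0.031; consistent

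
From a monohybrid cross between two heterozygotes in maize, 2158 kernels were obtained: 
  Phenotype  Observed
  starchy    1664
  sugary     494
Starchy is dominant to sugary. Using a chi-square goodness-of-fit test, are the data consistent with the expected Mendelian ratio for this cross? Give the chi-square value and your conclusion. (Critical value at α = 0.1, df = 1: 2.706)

5.116; not consistent

For a monohybrid cross between heterozygotes with complete dominance, the expected phenotypic ratio is 3:1.
Total ratio parts = 4. Expected numbers out of 2158:
  starchy: 2158 × 3/4 = 1618.5
  sugary: 2158 × 1/4 = 539.5
χ² = Σ (O − E)² / E
  starchy: (1664 − 1618.5)² / 1618.5 = 1.2791
  sugary: (494 − 539.5)² / 539.5 = 3.8373
χ² = 1.2791 + 3.8373 = 5.1164 ≈ 5.116
Degrees of freedom = 2 − 1 = 1; critical value at α = 0.1 is 2.706.
Since 5.116 > 2.706, we reject the null hypothesis — the data do not fit the 3:1 ratio.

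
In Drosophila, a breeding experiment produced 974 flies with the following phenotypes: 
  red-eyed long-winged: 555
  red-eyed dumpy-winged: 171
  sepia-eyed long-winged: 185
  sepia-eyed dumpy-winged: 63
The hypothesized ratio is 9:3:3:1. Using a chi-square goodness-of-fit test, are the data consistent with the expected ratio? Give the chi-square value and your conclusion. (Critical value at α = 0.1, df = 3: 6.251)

Expected counts for N = 974 under a 9:3:3:1 ratio (total parts = 16):
  red-eyed long-winged: 974 × 9/16 = 547.875
  red-eyed dumpy-winged: 974 × 3/16 = 182.625
  sepia-eyed long-winged: 974 × 3/16 = 182.625
  sepia-eyed dumpy-winged: 974 × 1/16 = 60.875
χ² = Σ (O − E)² / E
  red-eyed long-winged: (555 − 547.875)² / 547.875 = 0.0927
  red-eyed dumpy-winged: (171 − 182.625)² / 182.625 = 0.7400
  sepia-eyed long-winged: (185 − 182.625)² / 182.625 = 0.0309
  sepia-eyed dumpy-winged: (63 − 60.875)² / 60.875 = 0.0742
χ² = 0.0927 + 0.7400 + 0.0309 + 0.0742 = 0.9378 ≈ 0.938
Degrees of freedom = 4 − 1 = 3; critical value at α = 0.1 is 6.251.
Since 0.938 < 6.251, we fail to reject the null hypothesis — the data are consistent with the 9:3:3:1 ratio.

0.938; consistent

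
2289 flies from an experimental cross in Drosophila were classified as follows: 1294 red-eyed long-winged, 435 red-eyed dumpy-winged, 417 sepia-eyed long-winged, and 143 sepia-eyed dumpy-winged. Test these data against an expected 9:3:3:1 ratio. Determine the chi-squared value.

Total ratio parts = 16. Expected numbers out of 2289:
  red-eyed long-winged: 2289 × 9/16 = 1287.5625
  red-eyed dumpy-winged: 2289 × 3/16 = 429.1875
  sepia-eyed long-winged: 2289 × 3/16 = 429.1875
  sepia-eyed dumpy-winged: 2289 × 1/16 = 143.0625
χ² = Σ (O − E)² / E
  red-eyed long-winged: (1294 − 1287.5625)² / 1287.5625 = 0.0322
  red-eyed dumpy-winged: (435 − 429.1875)² / 429.1875 = 0.0787
  sepia-eyed long-winged: (417 − 429.1875)² / 429.1875 = 0.3461
  sepia-eyed dumpy-winged: (143 − 143.0625)² / 143.0625 = 0.0000
χ² = 0.0322 + 0.0787 + 0.3461 + 0.0000 = 0.457

0.457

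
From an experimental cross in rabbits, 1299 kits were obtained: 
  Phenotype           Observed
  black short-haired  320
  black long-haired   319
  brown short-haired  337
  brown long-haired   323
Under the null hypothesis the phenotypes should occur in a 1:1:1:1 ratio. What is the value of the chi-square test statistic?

The 1:1:1:1 ratio has 4 parts, so with N = 1299 the expected counts are:
  black short-haired: 1299 × 1/4 = 324.75
  black long-haired: 1299 × 1/4 = 324.75
  brown short-haired: 1299 × 1/4 = 324.75
  brown long-haired: 1299 × 1/4 = 324.75
χ² = Σ (O − E)² / E
  black short-haired: (320 − 324.75)² / 324.75 = 0.0695
  black long-haired: (319 − 324.75)² / 324.75 = 0.1018
  brown short-haired: (337 − 324.75)² / 324.75 = 0.4621
  brown long-haired: (323 − 324.75)² / 324.75 = 0.0094
χ² = 0.0695 + 0.1018 + 0.4621 + 0.0094 = 0.6428 ≈ 0.643

0.643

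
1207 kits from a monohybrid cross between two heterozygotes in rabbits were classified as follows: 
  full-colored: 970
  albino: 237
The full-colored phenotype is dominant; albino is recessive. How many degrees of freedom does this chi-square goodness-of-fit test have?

1

For a monohybrid cross between heterozygotes with complete dominance, the expected phenotypic ratio is 3:1.
A goodness-of-fit test with 2 phenotype classes has df = 2 − 1 = 1.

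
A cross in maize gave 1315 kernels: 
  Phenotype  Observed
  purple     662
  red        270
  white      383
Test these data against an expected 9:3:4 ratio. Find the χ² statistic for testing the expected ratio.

Under the 9:3:4 hypothesis (Σ ratio = 16, N = 1315):
  purple: 1315 × 9/16 = 739.6875
  red: 1315 × 3/16 = 246.5625
  white: 1315 × 4/16 = 328.75
χ² = Σ (O − E)² / E
  purple: (662 − 739.6875)² / 739.6875 = 8.1593
  red: (270 − 246.5625)² / 246.5625 = 2.2279
  white: (383 − 328.75)² / 328.75 = 8.9523
χ² = 8.1593 + 2.2279 + 8.9523 = 19.3395 ≈ 19.340

19.340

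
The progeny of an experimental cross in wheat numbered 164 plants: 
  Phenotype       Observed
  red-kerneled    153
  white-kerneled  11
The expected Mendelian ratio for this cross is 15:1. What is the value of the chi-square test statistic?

0.059

Expected counts for N = 164 under a 15:1 ratio (total parts = 16):
  red-kerneled: 164 × 15/16 = 153.75
  white-kerneled: 164 × 1/16 = 10.25
χ² = Σ (O − E)² / E
  red-kerneled: (153 − 153.75)² / 153.75 = 0.0037
  white-kerneled: (11 − 10.25)² / 10.25 = 0.0549
χ² = 0.0037 + 0.0549 = 0.0586 ≈ 0.059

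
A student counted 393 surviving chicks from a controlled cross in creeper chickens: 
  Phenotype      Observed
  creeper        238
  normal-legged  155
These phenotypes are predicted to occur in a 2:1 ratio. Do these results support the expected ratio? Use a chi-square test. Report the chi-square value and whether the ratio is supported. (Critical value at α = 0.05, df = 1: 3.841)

6.595; not consistent

Expected counts for N = 393 under a 2:1 ratio (total parts = 3):
  creeper: 393 × 2/3 = 262
  normal-legged: 393 × 1/3 = 131
χ² = Σ (O − E)² / E
  creeper: (238 − 262)² / 262 = 2.1985
  normal-legged: (155 − 131)² / 131 = 4.3969
χ² = 2.1985 + 4.3969 = 6.5954 ≈ 6.595
Degrees of freedom = 2 − 1 = 1; critical value at α = 0.05 is 3.841.
Since 6.595 > 3.841, we reject the null hypothesis — the data do not fit the 2:1 ratio.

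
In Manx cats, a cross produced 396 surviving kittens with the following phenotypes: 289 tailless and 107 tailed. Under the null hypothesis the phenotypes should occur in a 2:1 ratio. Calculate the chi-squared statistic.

7.102

Expected counts for N = 396 under a 2:1 ratio (total parts = 3):
  tailless: 396 × 2/3 = 264
  tailed: 396 × 1/3 = 132
χ² = Σ (O − E)² / E
  tailless: (289 − 264)² / 264 = 2.3674
  tailed: (107 − 132)² / 132 = 4.7348
χ² = 2.3674 + 4.7348 = 7.1022 ≈ 7.102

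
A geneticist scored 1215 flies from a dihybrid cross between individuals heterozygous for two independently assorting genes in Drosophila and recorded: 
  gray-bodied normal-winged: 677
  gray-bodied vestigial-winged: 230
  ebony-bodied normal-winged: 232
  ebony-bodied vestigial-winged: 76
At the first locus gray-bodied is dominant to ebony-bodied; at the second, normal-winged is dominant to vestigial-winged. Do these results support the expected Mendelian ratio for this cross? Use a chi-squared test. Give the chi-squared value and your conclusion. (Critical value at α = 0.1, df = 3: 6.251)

A dihybrid F₂ with independent assortment and complete dominance at both loci gives a 9:3:3:1 phenotypic ratio.
Expected counts for N = 1215 under a 9:3:3:1 ratio (total parts = 16):
  gray-bodied normal-winged: 1215 × 9/16 = 683.4375
  gray-bodied vestigial-winged: 1215 × 3/16 = 227.8125
  ebony-bodied normal-winged: 1215 × 3/16 = 227.8125
  ebony-bodied vestigial-winged: 1215 × 1/16 = 75.9375
χ² = Σ (O − E)² / E
  gray-bodied normal-winged: (677 − 683.4375)² / 683.4375 = 0.0606
  gray-bodied vestigial-winged: (230 − 227.8125)² / 227.8125 = 0.0210
  ebony-bodied normal-winged: (232 − 227.8125)² / 227.8125 = 0.0770
  ebony-bodied vestigial-winged: (76 − 75.9375)² / 75.9375 = 0.0001
χ² = 0.0606 + 0.0210 + 0.0770 + 0.0001 = 0.1587 ≈ 0.159
Degrees of freedom = 4 − 1 = 3; critical value at α = 0.1 is 6.251.
Since 0.159 < 6.251, we fail to reject the null hypothesis — the data are consistent with the 9:3:3:1 ratio.

0.159; consistent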